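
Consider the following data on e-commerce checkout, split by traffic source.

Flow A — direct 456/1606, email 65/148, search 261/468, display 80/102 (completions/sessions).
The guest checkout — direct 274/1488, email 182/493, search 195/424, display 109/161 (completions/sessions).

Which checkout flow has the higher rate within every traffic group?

Flow A

Direct: Flow A 456/1606 = 28.4%, the guest checkout 274/1488 = 18.4% → Flow A
Email: Flow A 65/148 = 43.9%, the guest checkout 182/493 = 36.9% → Flow A
Search: Flow A 261/468 = 55.8%, the guest checkout 195/424 = 46.0% → Flow A
Display: Flow A 80/102 = 78.4%, the guest checkout 109/161 = 67.7% → Flow A
Flow A has the higher rate in all 4 groups.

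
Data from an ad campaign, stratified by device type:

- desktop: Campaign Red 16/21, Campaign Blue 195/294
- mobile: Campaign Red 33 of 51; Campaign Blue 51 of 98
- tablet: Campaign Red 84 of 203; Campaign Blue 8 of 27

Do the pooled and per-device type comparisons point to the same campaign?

Desktop: Campaign Red 16/21 = 76.2%, Campaign Blue 195/294 = 66.3% → Campaign Red
Mobile: Campaign Red 33/51 = 64.7%, Campaign Blue 51/98 = 52.0% → Campaign Red
Tablet: Campaign Red 84/203 = 41.4%, Campaign Blue 8/27 = 29.6% → Campaign Red
Overall: Campaign Red 133/275 = 48.4%, Campaign Blue 254/419 = 60.6% → Campaign Blue
Campaign Red wins each device group but Campaign Blue wins overall — the comparison reverses. Campaign Red's impressions skew toward tablet, which has a lower base rate.

No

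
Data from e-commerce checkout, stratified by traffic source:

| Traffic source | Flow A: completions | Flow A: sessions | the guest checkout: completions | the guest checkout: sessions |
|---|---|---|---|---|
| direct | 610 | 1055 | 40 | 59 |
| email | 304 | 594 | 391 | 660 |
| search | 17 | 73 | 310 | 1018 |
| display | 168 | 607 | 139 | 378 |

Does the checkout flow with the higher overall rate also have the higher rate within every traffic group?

Direct: Flow A 610/1055 = 57.8%, the guest checkout 40/59 = 67.8% → the guest checkout
Email: Flow A 304/594 = 51.2%, the guest checkout 391/660 = 59.2% → the guest checkout
Search: Flow A 17/73 = 23.3%, the guest checkout 310/1018 = 30.5% → the guest checkout
Display: Flow A 168/607 = 27.7%, the guest checkout 139/378 = 36.8% → the guest checkout
Overall: Flow A 1099/2329 = 47.2%, the guest checkout 880/2115 = 41.6% → Flow A
The guest checkout wins each traffic group but Flow A wins overall — the comparison reverses. The guest checkout's sessions skew toward search, which has a lower base rate.

No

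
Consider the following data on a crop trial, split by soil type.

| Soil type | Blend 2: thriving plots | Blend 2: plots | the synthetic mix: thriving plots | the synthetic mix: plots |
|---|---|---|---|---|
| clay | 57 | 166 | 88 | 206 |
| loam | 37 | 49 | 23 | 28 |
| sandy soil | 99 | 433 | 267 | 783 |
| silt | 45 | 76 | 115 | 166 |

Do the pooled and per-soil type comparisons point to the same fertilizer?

Yes

Clay: Blend 2 57/166 = 34.3%, the synthetic mix 88/206 = 42.7% → the synthetic mix
Loam: Blend 2 37/49 = 75.5%, the synthetic mix 23/28 = 82.1% → the synthetic mix
Sandy soil: Blend 2 99/433 = 22.9%, the synthetic mix 267/783 = 34.1% → the synthetic mix
Silt: Blend 2 45/76 = 59.2%, the synthetic mix 115/166 = 69.3% → the synthetic mix
Overall: Blend 2 238/724 = 32.9%, the synthetic mix 493/1183 = 41.7% → the synthetic mix
The synthetic mix wins overall and in every soil group — no reversal.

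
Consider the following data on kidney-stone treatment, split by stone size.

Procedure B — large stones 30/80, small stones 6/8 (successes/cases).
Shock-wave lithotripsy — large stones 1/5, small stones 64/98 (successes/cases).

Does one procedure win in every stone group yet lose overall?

Yes

Large stones: Procedure B 30/80 = 37.5%, shock-wave lithotripsy 1/5 = 20.0% → Procedure B
Small stones: Procedure B 6/8 = 75.0%, shock-wave lithotripsy 64/98 = 65.3% → Procedure B
Overall: Procedure B 36/88 = 40.9%, shock-wave lithotripsy 65/103 = 63.1% → shock-wave lithotripsy
Procedure B wins each stone group but shock-wave lithotripsy wins overall — the comparison reverses. Procedure B's cases skew toward large stones, which has a lower base rate.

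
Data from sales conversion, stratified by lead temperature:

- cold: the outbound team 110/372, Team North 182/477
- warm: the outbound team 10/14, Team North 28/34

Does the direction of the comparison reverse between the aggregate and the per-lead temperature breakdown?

Cold: the outbound team 110/372 = 29.6%, Team North 182/477 = 38.2% → Team North
Warm: the outbound team 10/14 = 71.4%, Team North 28/34 = 82.4% → Team North
Overall: the outbound team 120/386 = 31.1%, Team North 210/511 = 41.1% → Team North
Team North wins overall and in every lead group — no reversal.

No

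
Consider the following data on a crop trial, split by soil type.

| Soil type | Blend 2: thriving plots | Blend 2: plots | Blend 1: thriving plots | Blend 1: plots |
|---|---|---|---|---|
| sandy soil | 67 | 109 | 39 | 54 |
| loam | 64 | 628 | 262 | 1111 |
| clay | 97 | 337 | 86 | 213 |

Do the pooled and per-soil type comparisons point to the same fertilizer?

Sandy soil: Blend 2 67/109 = 61.5%, Blend 1 39/54 = 72.2% → Blend 1
Loam: Blend 2 64/628 = 10.2%, Blend 1 262/1111 = 23.6% → Blend 1
Clay: Blend 2 97/337 = 28.8%, Blend 1 86/213 = 40.4% → Blend 1
Overall: Blend 2 228/1074 = 21.2%, Blend 1 387/1378 = 28.1% → Blend 1
Blend 1 wins overall and in every soil group — no reversal.

Yes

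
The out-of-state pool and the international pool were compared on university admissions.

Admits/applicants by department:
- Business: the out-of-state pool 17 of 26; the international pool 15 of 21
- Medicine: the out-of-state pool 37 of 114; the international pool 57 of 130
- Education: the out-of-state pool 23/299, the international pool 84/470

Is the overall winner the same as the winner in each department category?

Business: the out-of-state pool 17/26 = 65.4%, the international pool 15/21 = 71.4% → the international pool
Medicine: the out-of-state pool 37/114 = 32.5%, the international pool 57/130 = 43.8% → the international pool
Education: the out-of-state pool 23/299 = 7.7%, the international pool 84/470 = 17.9% → the international pool
Overall: the out-of-state pool 77/439 = 17.5%, the international pool 156/621 = 25.1% → the international pool
The international pool wins overall and in every department group — no reversal.

Yes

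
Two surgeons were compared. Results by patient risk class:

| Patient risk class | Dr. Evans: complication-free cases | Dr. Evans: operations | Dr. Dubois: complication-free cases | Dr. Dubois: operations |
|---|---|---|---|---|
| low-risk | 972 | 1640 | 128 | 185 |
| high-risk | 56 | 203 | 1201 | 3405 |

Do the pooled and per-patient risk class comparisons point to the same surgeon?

No

Low-risk: Dr. Evans 972/1640 = 59.3%, Dr. Dubois 128/185 = 69.2% → Dr. Dubois
High-risk: Dr. Evans 56/203 = 27.6%, Dr. Dubois 1201/3405 = 35.3% → Dr. Dubois
Overall: Dr. Evans 1028/1843 = 55.8%, Dr. Dubois 1329/3590 = 37.0% → Dr. Evans
Dr. Dubois wins each patient risk group but Dr. Evans wins overall — the comparison reverses. Dr. Dubois's operations skew toward high-risk, which has a lower base rate.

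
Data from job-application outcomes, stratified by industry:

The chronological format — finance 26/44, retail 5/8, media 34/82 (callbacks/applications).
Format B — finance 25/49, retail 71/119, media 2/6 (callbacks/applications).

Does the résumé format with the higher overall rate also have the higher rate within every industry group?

Finance: the chronological format 26/44 = 59.1%, Format B 25/49 = 51.0% → the chronological format
Retail: the chronological format 5/8 = 62.5%, Format B 71/119 = 59.7% → the chronological format
Media: the chronological format 34/82 = 41.5%, Format B 2/6 = 33.3% → the chronological format
Overall: the chronological format 65/134 = 48.5%, Format B 98/174 = 56.3% → Format B
The chronological format wins each industry group but Format B wins overall — the comparison reverses. The chronological format's applications skew toward media, which has a lower base rate.

No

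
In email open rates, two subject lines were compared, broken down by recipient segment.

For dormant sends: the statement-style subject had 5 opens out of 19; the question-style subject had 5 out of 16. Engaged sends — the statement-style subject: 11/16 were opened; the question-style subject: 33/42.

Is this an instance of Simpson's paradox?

No

Dormant: the statement-style subject 5/19 = 26.3%, the question-style subject 5/16 = 31.2% → the question-style subject
Engaged: the statement-style subject 11/16 = 68.8%, the question-style subject 33/42 = 78.6% → the question-style subject
Overall: the statement-style subject 16/35 = 45.7%, the question-style subject 38/58 = 65.5% → the question-style subject
The question-style subject wins overall and in every recipient group — no reversal.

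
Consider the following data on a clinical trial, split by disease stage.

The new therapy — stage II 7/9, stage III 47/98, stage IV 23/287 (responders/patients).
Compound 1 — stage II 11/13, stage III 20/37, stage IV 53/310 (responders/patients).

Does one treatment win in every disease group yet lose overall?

No

Stage II: the new therapy 7/9 = 77.8%, Compound 1 11/13 = 84.6% → Compound 1
Stage III: the new therapy 47/98 = 48.0%, Compound 1 20/37 = 54.1% → Compound 1
Stage IV: the new therapy 23/287 = 8.0%, Compound 1 53/310 = 17.1% → Compound 1
Overall: the new therapy 77/394 = 19.5%, Compound 1 84/360 = 23.3% → Compound 1
Compound 1 wins overall and in every disease group — no reversal.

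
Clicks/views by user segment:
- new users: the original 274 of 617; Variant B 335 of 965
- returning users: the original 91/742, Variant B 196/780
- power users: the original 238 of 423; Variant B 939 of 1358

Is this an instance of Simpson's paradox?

No

New users: the original 274/617 = 44.4%, Variant B 335/965 = 34.7% → the original
Returning users: the original 91/742 = 12.3%, Variant B 196/780 = 25.1% → Variant B
Power users: the original 238/423 = 56.3%, Variant B 939/1358 = 69.1% → Variant B
Overall: the original 603/1782 = 33.8%, Variant B 1470/3103 = 47.4% → Variant B
Neither sweeps: the original wins 1 of 3 groups, Variant B wins 2. Variant B wins overall but not every group — no Simpson reversal.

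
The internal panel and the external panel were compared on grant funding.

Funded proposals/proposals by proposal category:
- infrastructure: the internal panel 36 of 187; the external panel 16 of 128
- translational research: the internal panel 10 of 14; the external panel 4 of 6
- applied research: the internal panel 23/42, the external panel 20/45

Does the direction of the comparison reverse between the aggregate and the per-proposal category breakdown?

No

Infrastructure: the internal panel 36/187 = 19.3%, the external panel 16/128 = 12.5% → the internal panel
Translational research: the internal panel 10/14 = 71.4%, the external panel 4/6 = 66.7% → the internal panel
Applied research: the internal panel 23/42 = 54.8%, the external panel 20/45 = 44.4% → the internal panel
Overall: the internal panel 69/243 = 28.4%, the external panel 40/179 = 22.3% → the internal panel
The internal panel wins overall and in every proposal group — no reversal.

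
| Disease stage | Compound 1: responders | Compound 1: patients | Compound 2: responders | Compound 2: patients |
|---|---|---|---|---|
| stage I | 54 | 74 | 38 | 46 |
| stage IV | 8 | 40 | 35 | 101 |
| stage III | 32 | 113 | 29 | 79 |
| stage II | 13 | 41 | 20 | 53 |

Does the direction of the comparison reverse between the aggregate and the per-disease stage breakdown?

No

Stage I: Compound 1 54/74 = 73.0%, Compound 2 38/46 = 82.6% → Compound 2
Stage IV: Compound 1 8/40 = 20.0%, Compound 2 35/101 = 34.7% → Compound 2
Stage III: Compound 1 32/113 = 28.3%, Compound 2 29/79 = 36.7% → Compound 2
Stage II: Compound 1 13/41 = 31.7%, Compound 2 20/53 = 37.7% → Compound 2
Overall: Compound 1 107/268 = 39.9%, Compound 2 122/279 = 43.7% → Compound 2
Compound 2 wins overall and in every disease group — no reversal.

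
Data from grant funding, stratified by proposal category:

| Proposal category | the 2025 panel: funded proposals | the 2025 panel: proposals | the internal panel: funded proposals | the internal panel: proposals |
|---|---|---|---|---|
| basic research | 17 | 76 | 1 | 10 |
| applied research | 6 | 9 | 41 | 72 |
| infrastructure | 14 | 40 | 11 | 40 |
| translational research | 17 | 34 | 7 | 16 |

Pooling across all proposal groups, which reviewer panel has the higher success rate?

Basic research: the 2025 panel 17/76 = 22.4%, the internal panel 1/10 = 10.0% → the 2025 panel
Applied research: the 2025 panel 6/9 = 66.7%, the internal panel 41/72 = 56.9% → the 2025 panel
Infrastructure: the 2025 panel 14/40 = 35.0%, the internal panel 11/40 = 27.5% → the 2025 panel
Translational research: the 2025 panel 17/34 = 50.0%, the internal panel 7/16 = 43.8% → the 2025 panel
Overall: the 2025 panel 54/159 = 34.0%, the internal panel 60/138 = 43.5% → the internal panel
(The 2025 panel wins every proposal group but the internal panel wins overall — the 2025 panel's proposals skew toward the low-rate basic research group.)

the internal panel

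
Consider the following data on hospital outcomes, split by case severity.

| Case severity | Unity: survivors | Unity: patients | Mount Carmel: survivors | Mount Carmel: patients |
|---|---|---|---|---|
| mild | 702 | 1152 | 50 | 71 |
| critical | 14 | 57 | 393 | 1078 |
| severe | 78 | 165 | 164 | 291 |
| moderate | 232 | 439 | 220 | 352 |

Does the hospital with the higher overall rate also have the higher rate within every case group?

Mild: Unity 702/1152 = 60.9%, Mount Carmel 50/71 = 70.4% → Mount Carmel
Critical: Unity 14/57 = 24.6%, Mount Carmel 393/1078 = 36.5% → Mount Carmel
Severe: Unity 78/165 = 47.3%, Mount Carmel 164/291 = 56.4% → Mount Carmel
Moderate: Unity 232/439 = 52.8%, Mount Carmel 220/352 = 62.5% → Mount Carmel
Overall: Unity 1026/1813 = 56.6%, Mount Carmel 827/1792 = 46.1% → Unity
Mount Carmel wins each case group but Unity wins overall — the comparison reverses. Mount Carmel's patients skew toward critical, which has a lower base rate.

No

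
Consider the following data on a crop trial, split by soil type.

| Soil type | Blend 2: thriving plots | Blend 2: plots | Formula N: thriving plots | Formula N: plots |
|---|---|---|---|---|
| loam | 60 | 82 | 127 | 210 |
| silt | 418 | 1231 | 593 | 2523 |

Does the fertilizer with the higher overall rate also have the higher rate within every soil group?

Yes

Loam: Blend 2 60/82 = 73.2%, Formula N 127/210 = 60.5% → Blend 2
Silt: Blend 2 418/1231 = 34.0%, Formula N 593/2523 = 23.5% → Blend 2
Overall: Blend 2 478/1313 = 36.4%, Formula N 720/2733 = 26.3% → Blend 2
Blend 2 wins overall and in every soil group — no reversal.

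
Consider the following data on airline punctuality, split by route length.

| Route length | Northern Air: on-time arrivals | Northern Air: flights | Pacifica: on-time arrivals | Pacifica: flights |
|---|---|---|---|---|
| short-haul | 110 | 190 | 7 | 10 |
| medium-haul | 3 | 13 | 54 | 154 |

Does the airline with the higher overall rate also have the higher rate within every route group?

No

Short-haul: Northern Air 110/190 = 57.9%, Pacifica 7/10 = 70.0% → Pacifica
Medium-haul: Northern Air 3/13 = 23.1%, Pacifica 54/154 = 35.1% → Pacifica
Overall: Northern Air 113/203 = 55.7%, Pacifica 61/164 = 37.2% → Northern Air
Pacifica wins each route group but Northern Air wins overall — the comparison reverses. Pacifica's flights skew toward medium-haul, which has a lower base rate.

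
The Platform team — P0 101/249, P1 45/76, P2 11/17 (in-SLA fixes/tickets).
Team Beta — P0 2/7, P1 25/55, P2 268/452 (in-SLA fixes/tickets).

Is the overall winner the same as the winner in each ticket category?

P0: the Platform team 101/249 = 40.6%, Team Beta 2/7 = 28.6% → the Platform team
P1: the Platform team 45/76 = 59.2%, Team Beta 25/55 = 45.5% → the Platform team
P2: the Platform team 11/17 = 64.7%, Team Beta 268/452 = 59.3% → the Platform team
Overall: the Platform team 157/342 = 45.9%, Team Beta 295/514 = 57.4% → Team Beta
The Platform team wins each ticket group but Team Beta wins overall — the comparison reverses. The Platform team's tickets skew toward P0, which has a lower base rate.

No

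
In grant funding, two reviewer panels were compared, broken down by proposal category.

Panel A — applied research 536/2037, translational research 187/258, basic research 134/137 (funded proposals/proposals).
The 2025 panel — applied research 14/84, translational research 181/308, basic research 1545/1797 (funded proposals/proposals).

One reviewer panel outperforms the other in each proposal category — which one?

Panel A

Applied research: Panel A 536/2037 = 26.3%, the 2025 panel 14/84 = 16.7% → Panel A
Translational research: Panel A 187/258 = 72.5%, the 2025 panel 181/308 = 58.8% → Panel A
Basic research: Panel A 134/137 = 97.8%, the 2025 panel 1545/1797 = 86.0% → Panel A
Panel A has the higher rate in all 3 groups.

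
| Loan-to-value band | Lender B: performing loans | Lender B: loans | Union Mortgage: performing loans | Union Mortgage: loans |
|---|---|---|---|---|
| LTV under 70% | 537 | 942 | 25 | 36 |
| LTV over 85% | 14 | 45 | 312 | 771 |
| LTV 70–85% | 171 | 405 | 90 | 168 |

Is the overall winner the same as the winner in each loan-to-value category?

No

LTV under 70%: Lender B 537/942 = 57.0%, Union Mortgage 25/36 = 69.4% → Union Mortgage
LTV over 85%: Lender B 14/45 = 31.1%, Union Mortgage 312/771 = 40.5% → Union Mortgage
LTV 70–85%: Lender B 171/405 = 42.2%, Union Mortgage 90/168 = 53.6% → Union Mortgage
Overall: Lender B 722/1392 = 51.9%, Union Mortgage 427/975 = 43.8% → Lender B
Union Mortgage wins each loan-to-value group but Lender B wins overall — the comparison reverses. Union Mortgage's loans skew toward LTV over 85%, which has a lower base rate.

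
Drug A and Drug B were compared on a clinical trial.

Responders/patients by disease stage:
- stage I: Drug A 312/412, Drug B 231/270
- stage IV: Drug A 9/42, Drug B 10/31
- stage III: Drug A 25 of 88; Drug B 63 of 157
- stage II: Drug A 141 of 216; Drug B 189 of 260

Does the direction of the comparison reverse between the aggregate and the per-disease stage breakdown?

Stage I: Drug A 312/412 = 75.7%, Drug B 231/270 = 85.6% → Drug B
Stage IV: Drug A 9/42 = 21.4%, Drug B 10/31 = 32.3% → Drug B
Stage III: Drug A 25/88 = 28.4%, Drug B 63/157 = 40.1% → Drug B
Stage II: Drug A 141/216 = 65.3%, Drug B 189/260 = 72.7% → Drug B
Overall: Drug A 487/758 = 64.2%, Drug B 493/718 = 68.7% → Drug B
Drug B wins overall and in every disease group — no reversal.

No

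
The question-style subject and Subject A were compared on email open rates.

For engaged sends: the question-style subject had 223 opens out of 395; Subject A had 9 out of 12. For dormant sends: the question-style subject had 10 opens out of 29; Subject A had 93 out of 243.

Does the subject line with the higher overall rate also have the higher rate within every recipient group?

Engaged: the question-style subject 223/395 = 56.5%, Subject A 9/12 = 75.0% → Subject A
Dormant: the question-style subject 10/29 = 34.5%, Subject A 93/243 = 38.3% → Subject A
Overall: the question-style subject 233/424 = 55.0%, Subject A 102/255 = 40.0% → the question-style subject
Subject A wins each recipient group but the question-style subject wins overall — the comparison reverses. Subject A's sends skew toward dormant, which has a lower base rate.

No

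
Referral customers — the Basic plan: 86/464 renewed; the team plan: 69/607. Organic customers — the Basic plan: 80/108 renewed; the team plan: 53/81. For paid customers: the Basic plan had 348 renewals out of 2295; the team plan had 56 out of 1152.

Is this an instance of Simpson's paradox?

Referral: the Basic plan 86/464 = 18.5%, the team plan 69/607 = 11.4% → the Basic plan
Organic: the Basic plan 80/108 = 74.1%, the team plan 53/81 = 65.4% → the Basic plan
Paid: the Basic plan 348/2295 = 15.2%, the team plan 56/1152 = 4.9% → the Basic plan
Overall: the Basic plan 514/2867 = 17.9%, the team plan 178/1840 = 9.7% → the Basic plan
The Basic plan wins overall and in every signup group — no reversal.

No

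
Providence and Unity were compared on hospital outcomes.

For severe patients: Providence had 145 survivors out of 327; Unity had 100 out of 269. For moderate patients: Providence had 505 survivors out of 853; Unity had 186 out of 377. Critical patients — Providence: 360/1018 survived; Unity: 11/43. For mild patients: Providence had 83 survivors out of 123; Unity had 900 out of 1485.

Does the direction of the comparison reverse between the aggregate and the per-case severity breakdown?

Yes

Severe: Providence 145/327 = 44.3%, Unity 100/269 = 37.2% → Providence
Moderate: Providence 505/853 = 59.2%, Unity 186/377 = 49.3% → Providence
Critical: Providence 360/1018 = 35.4%, Unity 11/43 = 25.6% → Providence
Mild: Providence 83/123 = 67.5%, Unity 900/1485 = 60.6% → Providence
Overall: Providence 1093/2321 = 47.1%, Unity 1197/2174 = 55.1% → Unity
Providence wins each case group but Unity wins overall — the comparison reverses. Providence's patients skew toward critical, which has a lower base rate.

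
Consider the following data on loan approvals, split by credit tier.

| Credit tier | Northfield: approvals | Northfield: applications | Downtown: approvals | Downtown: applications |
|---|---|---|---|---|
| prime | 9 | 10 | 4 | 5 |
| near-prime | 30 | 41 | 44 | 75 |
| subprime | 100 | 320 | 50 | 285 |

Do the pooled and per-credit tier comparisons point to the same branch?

Prime: Northfield 9/10 = 90.0%, Downtown 4/5 = 80.0% → Northfield
Near-prime: Northfield 30/41 = 73.2%, Downtown 44/75 = 58.7% → Northfield
Subprime: Northfield 100/320 = 31.2%, Downtown 50/285 = 17.5% → Northfield
Overall: Northfield 139/371 = 37.5%, Downtown 98/365 = 26.8% → Northfield
Northfield wins overall and in every credit group — no reversal.

Yes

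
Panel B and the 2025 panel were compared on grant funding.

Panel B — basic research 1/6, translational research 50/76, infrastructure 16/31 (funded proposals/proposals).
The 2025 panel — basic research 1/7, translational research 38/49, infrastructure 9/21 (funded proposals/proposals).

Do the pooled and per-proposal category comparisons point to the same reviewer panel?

Basic research: Panel B 1/6 = 16.7%, the 2025 panel 1/7 = 14.3% → Panel B
Translational research: Panel B 50/76 = 65.8%, the 2025 panel 38/49 = 77.6% → the 2025 panel
Infrastructure: Panel B 16/31 = 51.6%, the 2025 panel 9/21 = 42.9% → Panel B
Overall: Panel B 67/113 = 59.3%, the 2025 panel 48/77 = 62.3% → the 2025 panel
Neither sweeps: Panel B wins 2 of 3 groups, the 2025 panel wins 1. The 2025 panel wins overall but not every group — no Simpson reversal.

No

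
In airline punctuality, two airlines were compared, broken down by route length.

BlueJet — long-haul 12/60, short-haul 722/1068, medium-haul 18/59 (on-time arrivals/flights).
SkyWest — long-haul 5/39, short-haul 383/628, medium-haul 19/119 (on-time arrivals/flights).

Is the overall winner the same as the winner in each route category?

Yes

Long-haul: BlueJet 12/60 = 20.0%, SkyWest 5/39 = 12.8% → BlueJet
Short-haul: BlueJet 722/1068 = 67.6%, SkyWest 383/628 = 61.0% → BlueJet
Medium-haul: BlueJet 18/59 = 30.5%, SkyWest 19/119 = 16.0% → BlueJet
Overall: BlueJet 752/1187 = 63.4%, SkyWest 407/786 = 51.8% → BlueJet
BlueJet wins overall and in every route group — no reversal.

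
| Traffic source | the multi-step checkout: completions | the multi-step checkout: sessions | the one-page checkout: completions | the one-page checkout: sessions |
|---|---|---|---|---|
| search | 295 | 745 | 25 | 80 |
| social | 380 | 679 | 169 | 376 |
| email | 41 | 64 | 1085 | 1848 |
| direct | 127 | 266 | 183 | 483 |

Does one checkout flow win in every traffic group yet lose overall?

Yes

Search: the multi-step checkout 295/745 = 39.6%, the one-page checkout 25/80 = 31.2% → the multi-step checkout
Social: the multi-step checkout 380/679 = 56.0%, the one-page checkout 169/376 = 44.9% → the multi-step checkout
Email: the multi-step checkout 41/64 = 64.1%, the one-page checkout 1085/1848 = 58.7% → the multi-step checkout
Direct: the multi-step checkout 127/266 = 47.7%, the one-page checkout 183/483 = 37.9% → the multi-step checkout
Overall: the multi-step checkout 843/1754 = 48.1%, the one-page checkout 1462/2787 = 52.5% → the one-page checkout
The multi-step checkout wins each traffic group but the one-page checkout wins overall — the comparison reverses. The multi-step checkout's sessions skew toward search, which has a lower base rate.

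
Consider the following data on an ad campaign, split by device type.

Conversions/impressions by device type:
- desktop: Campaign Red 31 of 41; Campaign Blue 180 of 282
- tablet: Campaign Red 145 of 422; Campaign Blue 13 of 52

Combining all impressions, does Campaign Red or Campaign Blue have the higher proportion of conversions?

Desktop: Campaign Red 31/41 = 75.6%, Campaign Blue 180/282 = 63.8% → Campaign Red
Tablet: Campaign Red 145/422 = 34.4%, Campaign Blue 13/52 = 25.0% → Campaign Red
Overall: Campaign Red 176/463 = 38.0%, Campaign Blue 193/334 = 57.8% → Campaign Blue
(Campaign Red wins every device group but Campaign Blue wins overall — Campaign Red's impressions skew toward the low-rate tablet group.)

Campaign Blue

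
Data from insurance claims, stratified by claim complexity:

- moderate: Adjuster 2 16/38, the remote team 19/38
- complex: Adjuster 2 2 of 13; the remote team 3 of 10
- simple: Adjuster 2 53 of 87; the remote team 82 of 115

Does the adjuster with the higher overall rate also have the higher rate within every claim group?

Yes

Moderate: Adjuster 2 16/38 = 42.1%, the remote team 19/38 = 50.0% → the remote team
Complex: Adjuster 2 2/13 = 15.4%, the remote team 3/10 = 30.0% → the remote team
Simple: Adjuster 2 53/87 = 60.9%, the remote team 82/115 = 71.3% → the remote team
Overall: Adjuster 2 71/138 = 51.4%, the remote team 104/163 = 63.8% → the remote team
The remote team wins overall and in every claim group — no reversal.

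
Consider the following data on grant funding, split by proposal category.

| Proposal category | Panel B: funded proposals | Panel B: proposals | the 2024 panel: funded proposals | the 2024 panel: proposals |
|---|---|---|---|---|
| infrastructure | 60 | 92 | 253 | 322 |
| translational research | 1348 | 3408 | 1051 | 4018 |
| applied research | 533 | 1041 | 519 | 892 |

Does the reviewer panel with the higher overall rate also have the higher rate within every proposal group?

No

Infrastructure: Panel B 60/92 = 65.2%, the 2024 panel 253/322 = 78.6% → the 2024 panel
Translational research: Panel B 1348/3408 = 39.6%, the 2024 panel 1051/4018 = 26.2% → Panel B
Applied research: Panel B 533/1041 = 51.2%, the 2024 panel 519/892 = 58.2% → the 2024 panel
Overall: Panel B 1941/4541 = 42.7%, the 2024 panel 1823/5232 = 34.8% → Panel B
Neither sweeps: Panel B wins 1 of 3 groups, the 2024 panel wins 2. Panel B wins overall but not every group — no Simpson reversal.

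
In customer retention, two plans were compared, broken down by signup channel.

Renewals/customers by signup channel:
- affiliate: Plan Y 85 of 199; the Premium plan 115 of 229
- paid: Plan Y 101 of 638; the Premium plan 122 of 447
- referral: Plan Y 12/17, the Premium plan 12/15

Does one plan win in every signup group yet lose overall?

No

Affiliate: Plan Y 85/199 = 42.7%, the Premium plan 115/229 = 50.2% → the Premium plan
Paid: Plan Y 101/638 = 15.8%, the Premium plan 122/447 = 27.3% → the Premium plan
Referral: Plan Y 12/17 = 70.6%, the Premium plan 12/15 = 80.0% → the Premium plan
Overall: Plan Y 198/854 = 23.2%, the Premium plan 249/691 = 36.0% → the Premium plan
The Premium plan wins overall and in every signup group — no reversal.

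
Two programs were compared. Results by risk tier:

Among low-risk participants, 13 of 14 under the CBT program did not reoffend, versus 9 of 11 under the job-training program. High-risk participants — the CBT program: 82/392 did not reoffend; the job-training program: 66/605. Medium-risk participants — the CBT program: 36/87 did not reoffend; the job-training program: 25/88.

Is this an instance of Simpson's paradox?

No

Low-risk: the CBT program 13/14 = 92.9%, the job-training program 9/11 = 81.8% → the CBT program
High-risk: the CBT program 82/392 = 20.9%, the job-training program 66/605 = 10.9% → the CBT program
Medium-risk: the CBT program 36/87 = 41.4%, the job-training program 25/88 = 28.4% → the CBT program
Overall: the CBT program 131/493 = 26.6%, the job-training program 100/704 = 14.2% → the CBT program
The CBT program wins overall and in every risk group — no reversal.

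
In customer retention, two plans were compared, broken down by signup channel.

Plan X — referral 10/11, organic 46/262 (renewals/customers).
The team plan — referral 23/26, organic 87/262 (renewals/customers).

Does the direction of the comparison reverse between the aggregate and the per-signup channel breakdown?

No

Referral: Plan X 10/11 = 90.9%, the team plan 23/26 = 88.5% → Plan X
Organic: Plan X 46/262 = 17.6%, the team plan 87/262 = 33.2% → the team plan
Overall: Plan X 56/273 = 20.5%, the team plan 110/288 = 38.2% → the team plan
Neither sweeps: Plan X wins 1 of 2 groups, the team plan wins 1. The team plan wins overall but not every group — no Simpson reversal.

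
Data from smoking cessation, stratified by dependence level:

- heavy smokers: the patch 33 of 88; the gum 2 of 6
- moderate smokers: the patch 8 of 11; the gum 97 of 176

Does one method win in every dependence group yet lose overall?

Heavy smokers: the patch 33/88 = 37.5%, the gum 2/6 = 33.3% → the patch
Moderate smokers: the patch 8/11 = 72.7%, the gum 97/176 = 55.1% → the patch
Overall: the patch 41/99 = 41.4%, the gum 99/182 = 54.4% → the gum
The patch wins each dependence group but the gum wins overall — the comparison reverses. The patch's participants skew toward heavy smokers, which has a lower base rate.

Yes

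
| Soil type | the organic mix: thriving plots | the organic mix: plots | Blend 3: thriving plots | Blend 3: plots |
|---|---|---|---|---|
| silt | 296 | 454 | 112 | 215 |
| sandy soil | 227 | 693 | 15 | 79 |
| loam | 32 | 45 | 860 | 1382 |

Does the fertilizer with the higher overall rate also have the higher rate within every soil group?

No

Silt: the organic mix 296/454 = 65.2%, Blend 3 112/215 = 52.1% → the organic mix
Sandy soil: the organic mix 227/693 = 32.8%, Blend 3 15/79 = 19.0% → the organic mix
Loam: the organic mix 32/45 = 71.1%, Blend 3 860/1382 = 62.2% → the organic mix
Overall: the organic mix 555/1192 = 46.6%, Blend 3 987/1676 = 58.9% → Blend 3
The organic mix wins each soil group but Blend 3 wins overall — the comparison reverses. The organic mix's plots skew toward sandy soil, which has a lower base rate.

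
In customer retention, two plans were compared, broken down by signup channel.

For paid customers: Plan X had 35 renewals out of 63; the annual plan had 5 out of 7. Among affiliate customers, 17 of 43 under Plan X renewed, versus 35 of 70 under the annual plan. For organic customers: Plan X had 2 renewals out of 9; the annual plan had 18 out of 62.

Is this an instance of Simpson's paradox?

Yes

Paid: Plan X 35/63 = 55.6%, the annual plan 5/7 = 71.4% → the annual plan
Affiliate: Plan X 17/43 = 39.5%, the annual plan 35/70 = 50.0% → the annual plan
Organic: Plan X 2/9 = 22.2%, the annual plan 18/62 = 29.0% → the annual plan
Overall: Plan X 54/115 = 47.0%, the annual plan 58/139 = 41.7% → Plan X
The annual plan wins each signup group but Plan X wins overall — the comparison reverses. The annual plan's customers skew toward organic, which has a lower base rate.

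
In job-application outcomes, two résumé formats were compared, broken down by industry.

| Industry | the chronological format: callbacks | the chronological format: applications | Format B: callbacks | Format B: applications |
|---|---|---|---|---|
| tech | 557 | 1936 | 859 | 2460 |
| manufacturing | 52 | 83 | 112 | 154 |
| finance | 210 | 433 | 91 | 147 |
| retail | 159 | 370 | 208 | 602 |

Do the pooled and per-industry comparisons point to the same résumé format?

Tech: the chronological format 557/1936 = 28.8%, Format B 859/2460 = 34.9% → Format B
Manufacturing: the chronological format 52/83 = 62.7%, Format B 112/154 = 72.7% → Format B
Finance: the chronological format 210/433 = 48.5%, Format B 91/147 = 61.9% → Format B
Retail: the chronological format 159/370 = 43.0%, Format B 208/602 = 34.6% → the chronological format
Overall: the chronological format 978/2822 = 34.7%, Format B 1270/3363 = 37.8% → Format B
Neither sweeps: the chronological format wins 1 of 4 groups, Format B wins 3. Format B wins overall but not every group — no Simpson reversal.

No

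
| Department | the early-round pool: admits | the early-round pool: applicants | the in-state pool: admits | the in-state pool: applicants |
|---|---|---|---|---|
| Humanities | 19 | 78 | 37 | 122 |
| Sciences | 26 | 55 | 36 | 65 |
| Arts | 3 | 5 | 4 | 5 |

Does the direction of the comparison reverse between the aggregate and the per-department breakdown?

Humanities: the early-round pool 19/78 = 24.4%, the in-state pool 37/122 = 30.3% → the in-state pool
Sciences: the early-round pool 26/55 = 47.3%, the in-state pool 36/65 = 55.4% → the in-state pool
Arts: the early-round pool 3/5 = 60.0%, the in-state pool 4/5 = 80.0% → the in-state pool
Overall: the early-round pool 48/138 = 34.8%, the in-state pool 77/192 = 40.1% → the in-state pool
The in-state pool wins overall and in every department group — no reversal.

No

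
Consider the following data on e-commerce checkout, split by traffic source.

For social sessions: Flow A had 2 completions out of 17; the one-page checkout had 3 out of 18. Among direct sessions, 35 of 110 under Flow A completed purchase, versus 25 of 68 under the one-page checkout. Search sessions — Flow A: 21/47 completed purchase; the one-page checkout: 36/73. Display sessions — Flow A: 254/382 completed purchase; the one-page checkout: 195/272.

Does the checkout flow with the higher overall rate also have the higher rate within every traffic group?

Social: Flow A 2/17 = 11.8%, the one-page checkout 3/18 = 16.7% → the one-page checkout
Direct: Flow A 35/110 = 31.8%, the one-page checkout 25/68 = 36.8% → the one-page checkout
Search: Flow A 21/47 = 44.7%, the one-page checkout 36/73 = 49.3% → the one-page checkout
Display: Flow A 254/382 = 66.5%, the one-page checkout 195/272 = 71.7% → the one-page checkout
Overall: Flow A 312/556 = 56.1%, the one-page checkout 259/431 = 60.1% → the one-page checkout
The one-page checkout wins overall and in every traffic group — no reversal.

Yes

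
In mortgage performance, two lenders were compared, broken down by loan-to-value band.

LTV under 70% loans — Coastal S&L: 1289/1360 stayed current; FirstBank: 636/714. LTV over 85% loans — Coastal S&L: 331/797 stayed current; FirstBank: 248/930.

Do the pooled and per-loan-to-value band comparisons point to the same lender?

Yes

LTV under 70%: Coastal S&L 1289/1360 = 94.8%, FirstBank 636/714 = 89.1% → Coastal S&L
LTV over 85%: Coastal S&L 331/797 = 41.5%, FirstBank 248/930 = 26.7% → Coastal S&L
Overall: Coastal S&L 1620/2157 = 75.1%, FirstBank 884/1644 = 53.8% → Coastal S&L
Coastal S&L wins overall and in every loan-to-value group — no reversal.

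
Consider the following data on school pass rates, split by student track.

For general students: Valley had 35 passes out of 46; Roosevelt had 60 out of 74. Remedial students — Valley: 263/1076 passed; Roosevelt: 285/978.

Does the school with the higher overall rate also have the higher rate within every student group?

Yes

General: Valley 35/46 = 76.1%, Roosevelt 60/74 = 81.1% → Roosevelt
Remedial: Valley 263/1076 = 24.4%, Roosevelt 285/978 = 29.1% → Roosevelt
Overall: Valley 298/1122 = 26.6%, Roosevelt 345/1052 = 32.8% → Roosevelt
Roosevelt wins overall and in every student group — no reversal.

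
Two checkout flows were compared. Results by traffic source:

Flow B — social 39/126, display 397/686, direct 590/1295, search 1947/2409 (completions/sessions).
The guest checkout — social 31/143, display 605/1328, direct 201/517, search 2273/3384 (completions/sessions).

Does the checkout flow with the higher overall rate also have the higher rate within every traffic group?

Yes

Social: Flow B 39/126 = 31.0%, the guest checkout 31/143 = 21.7% → Flow B
Display: Flow B 397/686 = 57.9%, the guest checkout 605/1328 = 45.6% → Flow B
Direct: Flow B 590/1295 = 45.6%, the guest checkout 201/517 = 38.9% → Flow B
Search: Flow B 1947/2409 = 80.8%, the guest checkout 2273/3384 = 67.2% → Flow B
Overall: Flow B 2973/4516 = 65.8%, the guest checkout 3110/5372 = 57.9% → Flow B
Flow B wins overall and in every traffic group — no reversal.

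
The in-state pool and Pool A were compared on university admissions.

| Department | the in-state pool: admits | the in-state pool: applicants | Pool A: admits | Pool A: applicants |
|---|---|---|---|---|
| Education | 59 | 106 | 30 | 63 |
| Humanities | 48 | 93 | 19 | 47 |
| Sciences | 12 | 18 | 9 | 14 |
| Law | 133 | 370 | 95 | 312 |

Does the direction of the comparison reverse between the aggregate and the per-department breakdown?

No

Education: the in-state pool 59/106 = 55.7%, Pool A 30/63 = 47.6% → the in-state pool
Humanities: the in-state pool 48/93 = 51.6%, Pool A 19/47 = 40.4% → the in-state pool
Sciences: the in-state pool 12/18 = 66.7%, Pool A 9/14 = 64.3% → the in-state pool
Law: the in-state pool 133/370 = 35.9%, Pool A 95/312 = 30.4% → the in-state pool
Overall: the in-state pool 252/587 = 42.9%, Pool A 153/436 = 35.1% → the in-state pool
The in-state pool wins overall and in every department group — no reversal.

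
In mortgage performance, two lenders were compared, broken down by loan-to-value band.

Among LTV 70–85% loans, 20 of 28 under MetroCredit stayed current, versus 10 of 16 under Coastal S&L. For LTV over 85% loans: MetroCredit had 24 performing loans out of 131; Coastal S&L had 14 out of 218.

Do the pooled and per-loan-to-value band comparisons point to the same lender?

LTV 70–85%: MetroCredit 20/28 = 71.4%, Coastal S&L 10/16 = 62.5% → MetroCredit
LTV over 85%: MetroCredit 24/131 = 18.3%, Coastal S&L 14/218 = 6.4% → MetroCredit
Overall: MetroCredit 44/159 = 27.7%, Coastal S&L 24/234 = 10.3% → MetroCredit
MetroCredit wins overall and in every loan-to-value group — no reversal.

Yes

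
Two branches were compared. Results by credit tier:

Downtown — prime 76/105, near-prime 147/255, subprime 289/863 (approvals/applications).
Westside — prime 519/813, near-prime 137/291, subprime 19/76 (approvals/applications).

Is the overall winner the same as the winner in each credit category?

No

Prime: Downtown 76/105 = 72.4%, Westside 519/813 = 63.8% → Downtown
Near-prime: Downtown 147/255 = 57.6%, Westside 137/291 = 47.1% → Downtown
Subprime: Downtown 289/863 = 33.5%, Westside 19/76 = 25.0% → Downtown
Overall: Downtown 512/1223 = 41.9%, Westside 675/1180 = 57.2% → Westside
Downtown wins each credit group but Westside wins overall — the comparison reverses. Downtown's applications skew toward subprime, which has a lower base rate.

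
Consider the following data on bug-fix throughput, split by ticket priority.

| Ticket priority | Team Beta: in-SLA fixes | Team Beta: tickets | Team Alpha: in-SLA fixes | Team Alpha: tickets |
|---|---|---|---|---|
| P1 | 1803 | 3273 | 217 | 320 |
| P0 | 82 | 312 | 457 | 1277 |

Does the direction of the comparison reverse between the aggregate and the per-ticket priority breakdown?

P1: Team Beta 1803/3273 = 55.1%, Team Alpha 217/320 = 67.8% → Team Alpha
P0: Team Beta 82/312 = 26.3%, Team Alpha 457/1277 = 35.8% → Team Alpha
Overall: Team Beta 1885/3585 = 52.6%, Team Alpha 674/1597 = 42.2% → Team Beta
Team Alpha wins each ticket group but Team Beta wins overall — the comparison reverses. Team Alpha's tickets skew toward P0, which has a lower base rate.

Yes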